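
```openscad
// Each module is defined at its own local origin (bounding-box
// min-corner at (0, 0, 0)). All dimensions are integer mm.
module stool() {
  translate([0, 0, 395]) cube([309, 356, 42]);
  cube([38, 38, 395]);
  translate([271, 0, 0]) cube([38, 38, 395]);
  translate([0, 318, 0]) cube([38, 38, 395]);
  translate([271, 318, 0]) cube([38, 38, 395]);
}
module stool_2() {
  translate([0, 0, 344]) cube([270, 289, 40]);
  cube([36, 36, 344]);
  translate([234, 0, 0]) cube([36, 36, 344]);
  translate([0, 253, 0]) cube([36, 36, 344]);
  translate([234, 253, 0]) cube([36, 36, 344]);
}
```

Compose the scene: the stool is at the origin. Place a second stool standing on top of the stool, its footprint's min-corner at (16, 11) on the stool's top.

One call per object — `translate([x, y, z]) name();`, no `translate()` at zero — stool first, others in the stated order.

stool();
translate([16, 11, 437]) stool_2();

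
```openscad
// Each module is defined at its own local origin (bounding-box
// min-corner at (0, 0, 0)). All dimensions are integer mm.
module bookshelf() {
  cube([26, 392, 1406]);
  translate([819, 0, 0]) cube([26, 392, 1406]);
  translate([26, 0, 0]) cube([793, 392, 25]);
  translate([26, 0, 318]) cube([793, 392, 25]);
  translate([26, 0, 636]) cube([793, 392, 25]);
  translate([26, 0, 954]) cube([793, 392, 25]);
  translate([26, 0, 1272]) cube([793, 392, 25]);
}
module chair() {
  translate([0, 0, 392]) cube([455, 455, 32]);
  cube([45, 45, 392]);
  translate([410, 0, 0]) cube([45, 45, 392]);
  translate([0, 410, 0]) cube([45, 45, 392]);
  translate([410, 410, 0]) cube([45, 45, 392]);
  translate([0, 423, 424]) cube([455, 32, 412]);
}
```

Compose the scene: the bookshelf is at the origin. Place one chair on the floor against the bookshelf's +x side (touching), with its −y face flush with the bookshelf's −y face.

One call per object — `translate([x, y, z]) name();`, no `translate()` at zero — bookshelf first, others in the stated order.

bookshelf();
translate([845, 0, 0]) chair();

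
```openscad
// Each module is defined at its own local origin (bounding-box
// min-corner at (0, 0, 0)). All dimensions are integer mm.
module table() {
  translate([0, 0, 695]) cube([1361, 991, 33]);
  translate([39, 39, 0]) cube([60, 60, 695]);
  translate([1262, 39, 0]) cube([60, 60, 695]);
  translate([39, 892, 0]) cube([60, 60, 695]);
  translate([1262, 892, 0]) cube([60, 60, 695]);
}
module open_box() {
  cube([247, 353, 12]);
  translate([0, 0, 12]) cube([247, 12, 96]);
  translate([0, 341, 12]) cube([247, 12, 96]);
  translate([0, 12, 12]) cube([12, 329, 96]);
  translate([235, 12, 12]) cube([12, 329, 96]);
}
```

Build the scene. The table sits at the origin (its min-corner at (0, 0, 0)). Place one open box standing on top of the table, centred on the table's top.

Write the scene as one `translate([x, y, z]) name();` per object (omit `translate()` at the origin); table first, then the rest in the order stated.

table();
translate([557, 319, 728]) open_box();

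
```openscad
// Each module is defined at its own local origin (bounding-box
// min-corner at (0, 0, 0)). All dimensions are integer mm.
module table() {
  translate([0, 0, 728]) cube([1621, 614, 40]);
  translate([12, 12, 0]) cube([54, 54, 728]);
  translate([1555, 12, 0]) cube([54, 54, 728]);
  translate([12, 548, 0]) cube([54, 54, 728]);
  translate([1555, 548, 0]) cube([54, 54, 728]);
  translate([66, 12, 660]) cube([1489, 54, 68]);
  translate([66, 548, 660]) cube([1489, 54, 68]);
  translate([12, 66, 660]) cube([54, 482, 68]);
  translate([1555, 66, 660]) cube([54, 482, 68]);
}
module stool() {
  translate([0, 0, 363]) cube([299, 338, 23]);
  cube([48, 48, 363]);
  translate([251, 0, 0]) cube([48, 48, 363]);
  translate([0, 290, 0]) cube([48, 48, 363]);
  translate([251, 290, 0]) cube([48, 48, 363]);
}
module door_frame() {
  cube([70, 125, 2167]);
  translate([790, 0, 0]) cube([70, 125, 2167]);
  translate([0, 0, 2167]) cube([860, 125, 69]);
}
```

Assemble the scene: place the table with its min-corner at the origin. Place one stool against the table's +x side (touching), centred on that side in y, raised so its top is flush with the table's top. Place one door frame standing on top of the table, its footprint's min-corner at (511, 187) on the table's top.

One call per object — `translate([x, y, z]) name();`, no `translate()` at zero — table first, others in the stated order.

table();
translate([1621, 138, 382]) stool();
translate([511, 187, 768]) door_frame();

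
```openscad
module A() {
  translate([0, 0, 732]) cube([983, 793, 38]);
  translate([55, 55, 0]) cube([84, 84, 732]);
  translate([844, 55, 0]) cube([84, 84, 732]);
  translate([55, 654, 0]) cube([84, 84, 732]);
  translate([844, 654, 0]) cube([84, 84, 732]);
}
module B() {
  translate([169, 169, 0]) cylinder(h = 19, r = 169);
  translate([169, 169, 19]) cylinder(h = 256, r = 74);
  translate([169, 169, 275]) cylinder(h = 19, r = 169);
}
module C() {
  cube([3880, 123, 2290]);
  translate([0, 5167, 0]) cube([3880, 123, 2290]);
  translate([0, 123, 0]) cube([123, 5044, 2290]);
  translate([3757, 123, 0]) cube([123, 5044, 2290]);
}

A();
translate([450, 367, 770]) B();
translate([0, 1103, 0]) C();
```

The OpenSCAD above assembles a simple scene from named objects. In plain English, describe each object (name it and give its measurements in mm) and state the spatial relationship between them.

A is a table with a 983×793 mm rectangular top, 38 mm thick, top surface at z = 770 mm, supported by four 84×84 mm square legs, each inset 55 mm from the nearest pair of top edges, running from the floor.

B is a spool: two coaxial disc flanges of radius 169 mm and thickness 19 mm, joined by a core cylinder of radius 74 mm and height 256 mm. The lower flange rests on z = 0 and the three cylinders share a vertical axis.

C is a box-shaped house frame (walls only): outside footprint 3880×5290 mm, wall height 2290 mm, wall thickness 123 mm. The two y-facing walls run the full x-width; the two x-facing walls fit between the inner faces of the y-facing walls.

The spool is on top of the table. The house frame is on the floor beside the table on its +y side.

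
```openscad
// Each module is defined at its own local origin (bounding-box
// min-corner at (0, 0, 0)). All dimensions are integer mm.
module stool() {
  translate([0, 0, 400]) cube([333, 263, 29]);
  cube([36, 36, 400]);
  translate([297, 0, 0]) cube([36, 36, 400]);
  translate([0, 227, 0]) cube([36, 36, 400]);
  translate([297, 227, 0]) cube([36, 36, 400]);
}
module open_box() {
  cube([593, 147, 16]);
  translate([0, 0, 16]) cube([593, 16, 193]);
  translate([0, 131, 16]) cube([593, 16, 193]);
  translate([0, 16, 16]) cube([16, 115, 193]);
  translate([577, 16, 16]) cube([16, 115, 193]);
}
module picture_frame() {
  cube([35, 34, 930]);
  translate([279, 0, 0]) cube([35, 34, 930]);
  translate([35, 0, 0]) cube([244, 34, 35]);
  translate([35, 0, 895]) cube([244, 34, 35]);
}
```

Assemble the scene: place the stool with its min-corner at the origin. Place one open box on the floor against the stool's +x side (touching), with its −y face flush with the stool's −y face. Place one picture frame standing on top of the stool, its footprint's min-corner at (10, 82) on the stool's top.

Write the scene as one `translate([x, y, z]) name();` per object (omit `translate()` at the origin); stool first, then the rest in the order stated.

stool();
translate([333, 0, 0]) open_box();
translate([10, 82, 429]) picture_frame();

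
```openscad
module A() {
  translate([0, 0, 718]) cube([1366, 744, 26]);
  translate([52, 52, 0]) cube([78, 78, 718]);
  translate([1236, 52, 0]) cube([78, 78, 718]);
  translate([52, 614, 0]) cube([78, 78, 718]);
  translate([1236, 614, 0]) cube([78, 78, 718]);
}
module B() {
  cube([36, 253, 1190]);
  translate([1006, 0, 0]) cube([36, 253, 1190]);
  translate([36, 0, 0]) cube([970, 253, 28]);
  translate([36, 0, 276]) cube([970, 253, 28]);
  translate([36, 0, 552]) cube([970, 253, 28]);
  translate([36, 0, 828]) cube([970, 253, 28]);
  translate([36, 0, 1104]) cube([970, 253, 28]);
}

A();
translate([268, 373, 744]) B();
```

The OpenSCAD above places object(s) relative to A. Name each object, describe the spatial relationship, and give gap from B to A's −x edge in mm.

The bookshelf's min-x is at 268; the table's min-x is 0; gap = 268 mm.

A is a table. B is a bookshelf. The bookshelf is on top of the table. The gap from the bookshelf to the table's −x edge is 268 mm.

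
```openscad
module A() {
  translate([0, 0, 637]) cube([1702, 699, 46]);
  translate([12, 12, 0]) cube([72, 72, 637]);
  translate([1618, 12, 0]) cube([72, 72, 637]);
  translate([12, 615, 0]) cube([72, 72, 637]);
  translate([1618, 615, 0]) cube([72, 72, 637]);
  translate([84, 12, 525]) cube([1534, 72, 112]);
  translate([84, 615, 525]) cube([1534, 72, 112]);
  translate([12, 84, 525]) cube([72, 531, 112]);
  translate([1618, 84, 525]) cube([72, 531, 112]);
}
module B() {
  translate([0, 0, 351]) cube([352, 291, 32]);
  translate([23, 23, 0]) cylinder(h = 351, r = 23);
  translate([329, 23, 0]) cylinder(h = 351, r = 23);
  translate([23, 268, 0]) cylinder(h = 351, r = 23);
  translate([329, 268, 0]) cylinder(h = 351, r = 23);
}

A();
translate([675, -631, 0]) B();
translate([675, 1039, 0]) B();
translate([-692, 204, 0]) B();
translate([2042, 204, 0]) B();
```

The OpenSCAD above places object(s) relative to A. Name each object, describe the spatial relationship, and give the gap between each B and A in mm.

A is a table. B is a stool. Four stools sit around the table at the −y, +y, −x, +x sides. The gap between each stool and the table is 340 mm.

Each stool's nearest face is 340 mm from the table's bounding box.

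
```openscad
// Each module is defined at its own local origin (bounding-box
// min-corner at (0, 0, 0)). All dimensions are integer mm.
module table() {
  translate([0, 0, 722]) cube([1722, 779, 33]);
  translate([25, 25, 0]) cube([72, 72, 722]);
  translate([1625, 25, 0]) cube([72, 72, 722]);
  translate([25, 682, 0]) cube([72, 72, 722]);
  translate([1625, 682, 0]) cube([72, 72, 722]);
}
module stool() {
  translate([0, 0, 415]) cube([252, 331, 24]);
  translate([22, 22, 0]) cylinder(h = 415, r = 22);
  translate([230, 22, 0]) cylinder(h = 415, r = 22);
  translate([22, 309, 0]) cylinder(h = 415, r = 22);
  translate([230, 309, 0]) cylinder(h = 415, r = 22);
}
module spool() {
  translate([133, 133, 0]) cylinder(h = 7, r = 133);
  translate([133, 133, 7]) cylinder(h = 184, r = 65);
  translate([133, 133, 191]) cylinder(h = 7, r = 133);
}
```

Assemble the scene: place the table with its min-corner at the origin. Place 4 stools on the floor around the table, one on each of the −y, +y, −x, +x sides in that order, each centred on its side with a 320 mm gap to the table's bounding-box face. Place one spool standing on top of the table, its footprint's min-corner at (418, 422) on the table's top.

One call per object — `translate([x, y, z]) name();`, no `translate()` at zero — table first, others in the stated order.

table();
translate([735, -651, 0]) stool();
translate([735, 1099, 0]) stool();
translate([-572, 224, 0]) stool();
translate([2042, 224, 0]) stool();
translate([418, 422, 755]) spool();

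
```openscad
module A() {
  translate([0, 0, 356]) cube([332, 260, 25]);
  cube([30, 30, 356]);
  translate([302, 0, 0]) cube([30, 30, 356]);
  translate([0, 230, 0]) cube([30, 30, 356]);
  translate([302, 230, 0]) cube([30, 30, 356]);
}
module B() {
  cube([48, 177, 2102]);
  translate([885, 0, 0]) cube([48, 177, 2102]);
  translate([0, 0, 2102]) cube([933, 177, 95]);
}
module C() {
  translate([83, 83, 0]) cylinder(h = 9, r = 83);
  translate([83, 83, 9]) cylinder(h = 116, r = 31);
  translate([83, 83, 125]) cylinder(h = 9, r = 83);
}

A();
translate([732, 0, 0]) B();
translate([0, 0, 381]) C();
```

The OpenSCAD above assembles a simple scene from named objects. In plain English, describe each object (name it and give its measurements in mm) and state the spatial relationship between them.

A is a four-legged stool. The seat is a 332×260×25 mm slab whose top surface is at z = 381 mm; four square legs, each 30×30 mm in cross-section, run from the floor (z = 0) to the underside of the seat, each flush with a corner of the seat.

B is a rectangular door frame: two vertical jambs of 48×177 mm section, 2102 mm tall, with a clear opening 837 mm wide between their inner faces. A header 95 mm tall and 177 mm deep lies on top of the jambs and spans the full outside width.

C is a spool: two coaxial disc flanges of radius 83 mm and thickness 9 mm, joined by a core cylinder of radius 31 mm and height 116 mm. The lower flange rests on z = 0 and the three cylinders share a vertical axis.

The door frame is on the floor beside the stool on its +x side. The spool is on top of the stool.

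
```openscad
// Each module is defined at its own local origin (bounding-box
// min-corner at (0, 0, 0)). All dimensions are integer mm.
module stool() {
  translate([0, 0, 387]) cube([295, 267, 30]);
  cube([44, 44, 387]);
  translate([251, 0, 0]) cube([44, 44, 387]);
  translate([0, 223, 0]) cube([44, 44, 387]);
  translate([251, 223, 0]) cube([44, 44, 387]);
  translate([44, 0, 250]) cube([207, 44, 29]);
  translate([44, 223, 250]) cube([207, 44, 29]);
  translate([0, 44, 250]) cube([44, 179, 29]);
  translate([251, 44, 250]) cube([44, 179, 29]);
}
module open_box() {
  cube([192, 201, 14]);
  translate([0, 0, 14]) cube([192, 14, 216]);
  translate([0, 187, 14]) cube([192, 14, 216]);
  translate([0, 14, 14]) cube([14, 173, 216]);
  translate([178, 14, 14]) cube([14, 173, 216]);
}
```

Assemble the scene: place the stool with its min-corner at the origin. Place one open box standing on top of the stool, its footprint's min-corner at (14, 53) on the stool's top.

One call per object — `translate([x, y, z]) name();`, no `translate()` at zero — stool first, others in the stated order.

stool();
translate([14, 53, 417]) open_box();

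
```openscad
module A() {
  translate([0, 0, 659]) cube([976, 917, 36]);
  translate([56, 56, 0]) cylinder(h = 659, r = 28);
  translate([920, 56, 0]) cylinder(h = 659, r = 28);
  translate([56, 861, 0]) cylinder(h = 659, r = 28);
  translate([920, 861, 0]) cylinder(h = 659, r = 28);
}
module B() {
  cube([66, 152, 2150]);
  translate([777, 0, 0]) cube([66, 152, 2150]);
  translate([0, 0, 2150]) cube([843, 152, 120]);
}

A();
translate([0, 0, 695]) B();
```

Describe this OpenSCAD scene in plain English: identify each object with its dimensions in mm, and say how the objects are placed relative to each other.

A is a table: top 976 mm (x) × 917 mm (y), 36 mm thick, upper face at z = 695 mm, on four round legs of 56 mm diameter, each leg's bounding box inset 28 mm from the nearest pair of top edges, running from z = 0 to the bottom of the top.

B is a door frame. The clear opening is 711 mm wide and 2150 mm high. Two 66 mm wide jambs, 152 mm deep, stand either side of the opening from the floor to the top of the opening. A 120 mm thick head sits across the top of both jambs, spanning the full outside width of the frame.

The door frame is on top of the table.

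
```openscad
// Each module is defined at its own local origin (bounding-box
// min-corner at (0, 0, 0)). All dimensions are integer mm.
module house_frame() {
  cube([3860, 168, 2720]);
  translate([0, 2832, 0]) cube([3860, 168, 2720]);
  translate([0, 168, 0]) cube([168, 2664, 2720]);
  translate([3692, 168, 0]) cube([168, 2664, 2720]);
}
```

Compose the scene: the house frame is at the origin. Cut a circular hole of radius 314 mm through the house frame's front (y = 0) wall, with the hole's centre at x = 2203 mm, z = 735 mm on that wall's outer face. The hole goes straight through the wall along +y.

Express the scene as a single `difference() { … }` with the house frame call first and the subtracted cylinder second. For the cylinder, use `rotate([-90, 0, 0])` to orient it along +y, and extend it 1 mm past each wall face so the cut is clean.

difference() {
  house_frame();
  translate([2203, -1, 735]) rotate([-90, 0, 0]) cylinder(h = 170, r = 314);
}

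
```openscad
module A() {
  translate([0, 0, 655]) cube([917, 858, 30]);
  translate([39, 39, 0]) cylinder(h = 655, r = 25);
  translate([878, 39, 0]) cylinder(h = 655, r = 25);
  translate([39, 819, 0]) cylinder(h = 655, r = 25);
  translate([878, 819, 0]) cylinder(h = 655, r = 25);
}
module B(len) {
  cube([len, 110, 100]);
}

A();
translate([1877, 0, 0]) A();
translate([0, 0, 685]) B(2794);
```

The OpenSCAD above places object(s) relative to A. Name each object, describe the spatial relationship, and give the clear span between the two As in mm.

Second table starts at x = 1877; first ends at x = 917; clear span = 1877 − 917 = 960 mm.

A is a table. B is a beam. A beam spans the tops of two tables. The clear span between the two tables is 960 mm.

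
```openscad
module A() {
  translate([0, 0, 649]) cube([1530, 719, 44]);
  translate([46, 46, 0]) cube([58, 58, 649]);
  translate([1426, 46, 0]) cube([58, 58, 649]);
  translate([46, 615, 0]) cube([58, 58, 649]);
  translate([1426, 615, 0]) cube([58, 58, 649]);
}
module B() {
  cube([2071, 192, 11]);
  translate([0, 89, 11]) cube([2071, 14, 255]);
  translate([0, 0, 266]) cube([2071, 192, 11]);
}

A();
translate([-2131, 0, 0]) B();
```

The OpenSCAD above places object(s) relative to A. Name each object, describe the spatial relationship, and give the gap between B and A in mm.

A is a table. B is an I-beam. The I-beam is on the floor beside the table on its −x side. The gap between the I-beam and the table is 60 mm.

The I-beam's nearest face is 60 mm from the table's −x face.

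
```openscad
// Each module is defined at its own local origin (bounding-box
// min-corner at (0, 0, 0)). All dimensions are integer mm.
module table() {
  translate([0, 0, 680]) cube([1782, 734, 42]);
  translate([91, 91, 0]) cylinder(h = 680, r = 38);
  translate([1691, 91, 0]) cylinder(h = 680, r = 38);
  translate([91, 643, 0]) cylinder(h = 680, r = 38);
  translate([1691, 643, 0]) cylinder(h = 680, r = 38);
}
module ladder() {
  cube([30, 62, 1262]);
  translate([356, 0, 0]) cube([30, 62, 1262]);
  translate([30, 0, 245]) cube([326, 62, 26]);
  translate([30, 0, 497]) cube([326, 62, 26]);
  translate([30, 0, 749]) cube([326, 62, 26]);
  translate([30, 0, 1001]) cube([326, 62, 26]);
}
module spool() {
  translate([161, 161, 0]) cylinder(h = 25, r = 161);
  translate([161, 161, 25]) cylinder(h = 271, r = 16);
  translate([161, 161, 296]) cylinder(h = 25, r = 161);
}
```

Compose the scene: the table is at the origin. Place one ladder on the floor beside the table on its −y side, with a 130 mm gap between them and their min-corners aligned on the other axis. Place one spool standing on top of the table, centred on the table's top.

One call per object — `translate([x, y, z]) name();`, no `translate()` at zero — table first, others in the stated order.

table();
translate([0, -192, 0]) ladder();
translate([730, 206, 722]) spool();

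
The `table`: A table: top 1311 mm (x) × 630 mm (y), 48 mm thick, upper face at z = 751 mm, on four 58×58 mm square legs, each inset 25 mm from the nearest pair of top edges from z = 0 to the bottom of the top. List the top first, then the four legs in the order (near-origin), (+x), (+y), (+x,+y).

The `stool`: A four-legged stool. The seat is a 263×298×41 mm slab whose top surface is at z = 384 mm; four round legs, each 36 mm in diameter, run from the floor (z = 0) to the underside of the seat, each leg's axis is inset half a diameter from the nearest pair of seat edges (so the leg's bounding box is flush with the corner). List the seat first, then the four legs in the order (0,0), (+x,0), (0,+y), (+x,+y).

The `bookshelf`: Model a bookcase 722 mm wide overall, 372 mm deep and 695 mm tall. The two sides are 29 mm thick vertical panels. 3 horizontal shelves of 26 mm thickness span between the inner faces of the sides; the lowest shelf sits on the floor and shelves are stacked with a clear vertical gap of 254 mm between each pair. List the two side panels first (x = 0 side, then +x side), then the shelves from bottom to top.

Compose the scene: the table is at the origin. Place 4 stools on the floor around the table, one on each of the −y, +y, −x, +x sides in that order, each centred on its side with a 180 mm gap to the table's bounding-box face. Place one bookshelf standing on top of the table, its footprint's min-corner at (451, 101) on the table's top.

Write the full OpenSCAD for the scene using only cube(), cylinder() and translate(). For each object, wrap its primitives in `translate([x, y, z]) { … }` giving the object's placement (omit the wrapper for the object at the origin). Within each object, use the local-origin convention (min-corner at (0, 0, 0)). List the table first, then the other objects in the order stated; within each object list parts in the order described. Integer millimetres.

translate([0, 0, 703]) cube([1311, 630, 48]);
translate([25, 25, 0]) cube([58, 58, 703]);
translate([1228, 25, 0]) cube([58, 58, 703]);
translate([25, 547, 0]) cube([58, 58, 703]);
translate([1228, 547, 0]) cube([58, 58, 703]);
translate([524, -478, 0]) {
  translate([0, 0, 343]) cube([263, 298, 41]);
  translate([18, 18, 0]) cylinder(h = 343, r = 18);
  translate([245, 18, 0]) cylinder(h = 343, r = 18);
  translate([18, 280, 0]) cylinder(h = 343, r = 18);
  translate([245, 280, 0]) cylinder(h = 343, r = 18);
}
translate([524, 810, 0]) {
  translate([0, 0, 343]) cube([263, 298, 41]);
  translate([18, 18, 0]) cylinder(h = 343, r = 18);
  translate([245, 18, 0]) cylinder(h = 343, r = 18);
  translate([18, 280, 0]) cylinder(h = 343, r = 18);
  translate([245, 280, 0]) cylinder(h = 343, r = 18);
}
translate([-443, 166, 0]) {
  translate([0, 0, 343]) cube([263, 298, 41]);
  translate([18, 18, 0]) cylinder(h = 343, r = 18);
  translate([245, 18, 0]) cylinder(h = 343, r = 18);
  translate([18, 280, 0]) cylinder(h = 343, r = 18);
  translate([245, 280, 0]) cylinder(h = 343, r = 18);
}
translate([1491, 166, 0]) {
  translate([0, 0, 343]) cube([263, 298, 41]);
  translate([18, 18, 0]) cylinder(h = 343, r = 18);
  translate([245, 18, 0]) cylinder(h = 343, r = 18);
  translate([18, 280, 0]) cylinder(h = 343, r = 18);
  translate([245, 280, 0]) cylinder(h = 343, r = 18);
}
translate([451, 101, 751]) {
  cube([29, 372, 695]);
  translate([693, 0, 0]) cube([29, 372, 695]);
  translate([29, 0, 0]) cube([664, 372, 26]);
  translate([29, 0, 280]) cube([664, 372, 26]);
  translate([29, 0, 560]) cube([664, 372, 26]);
}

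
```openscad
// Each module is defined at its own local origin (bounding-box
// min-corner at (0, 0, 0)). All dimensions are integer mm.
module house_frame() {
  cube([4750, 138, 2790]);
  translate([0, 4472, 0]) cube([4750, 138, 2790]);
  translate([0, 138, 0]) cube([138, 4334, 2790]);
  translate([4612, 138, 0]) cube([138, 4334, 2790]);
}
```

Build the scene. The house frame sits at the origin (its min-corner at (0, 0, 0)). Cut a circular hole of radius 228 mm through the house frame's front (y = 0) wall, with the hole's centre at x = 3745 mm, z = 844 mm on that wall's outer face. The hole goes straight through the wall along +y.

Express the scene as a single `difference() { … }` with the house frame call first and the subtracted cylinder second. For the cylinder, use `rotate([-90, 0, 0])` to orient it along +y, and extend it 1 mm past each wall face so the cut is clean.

difference() {
  house_frame();
  translate([3745, -1, 844]) rotate([-90, 0, 0]) cylinder(h = 140, r = 228);
}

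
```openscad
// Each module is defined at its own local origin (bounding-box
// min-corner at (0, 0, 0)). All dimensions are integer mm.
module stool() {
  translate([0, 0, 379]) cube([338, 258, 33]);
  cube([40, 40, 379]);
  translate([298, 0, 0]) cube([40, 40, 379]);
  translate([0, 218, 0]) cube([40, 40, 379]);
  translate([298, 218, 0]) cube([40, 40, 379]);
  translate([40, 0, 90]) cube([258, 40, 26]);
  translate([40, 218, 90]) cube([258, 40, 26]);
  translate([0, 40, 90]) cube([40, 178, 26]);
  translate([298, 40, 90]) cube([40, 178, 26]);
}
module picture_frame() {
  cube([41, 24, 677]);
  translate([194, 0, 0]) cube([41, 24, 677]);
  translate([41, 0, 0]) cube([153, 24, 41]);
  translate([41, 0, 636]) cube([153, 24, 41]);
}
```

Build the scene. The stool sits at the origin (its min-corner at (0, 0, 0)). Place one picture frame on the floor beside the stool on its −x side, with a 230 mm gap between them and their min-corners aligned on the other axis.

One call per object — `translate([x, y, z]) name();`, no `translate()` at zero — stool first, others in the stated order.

stool();
translate([-465, 0, 0]) picture_frame();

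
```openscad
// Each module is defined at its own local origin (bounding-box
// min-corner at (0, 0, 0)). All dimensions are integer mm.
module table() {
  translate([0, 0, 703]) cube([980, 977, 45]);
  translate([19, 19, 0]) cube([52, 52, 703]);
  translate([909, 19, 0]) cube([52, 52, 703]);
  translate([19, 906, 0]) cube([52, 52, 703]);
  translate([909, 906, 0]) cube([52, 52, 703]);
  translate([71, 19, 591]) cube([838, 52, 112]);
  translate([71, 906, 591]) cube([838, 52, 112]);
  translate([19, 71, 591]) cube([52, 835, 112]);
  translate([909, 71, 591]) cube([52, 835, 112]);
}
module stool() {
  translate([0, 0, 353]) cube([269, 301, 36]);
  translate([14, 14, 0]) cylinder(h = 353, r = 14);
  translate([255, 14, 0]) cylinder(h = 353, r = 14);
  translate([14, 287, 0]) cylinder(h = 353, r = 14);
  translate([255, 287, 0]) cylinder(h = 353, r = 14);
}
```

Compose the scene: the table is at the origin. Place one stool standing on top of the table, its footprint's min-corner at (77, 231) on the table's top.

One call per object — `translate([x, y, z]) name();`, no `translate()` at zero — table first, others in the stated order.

table();
translate([77, 231, 748]) stool();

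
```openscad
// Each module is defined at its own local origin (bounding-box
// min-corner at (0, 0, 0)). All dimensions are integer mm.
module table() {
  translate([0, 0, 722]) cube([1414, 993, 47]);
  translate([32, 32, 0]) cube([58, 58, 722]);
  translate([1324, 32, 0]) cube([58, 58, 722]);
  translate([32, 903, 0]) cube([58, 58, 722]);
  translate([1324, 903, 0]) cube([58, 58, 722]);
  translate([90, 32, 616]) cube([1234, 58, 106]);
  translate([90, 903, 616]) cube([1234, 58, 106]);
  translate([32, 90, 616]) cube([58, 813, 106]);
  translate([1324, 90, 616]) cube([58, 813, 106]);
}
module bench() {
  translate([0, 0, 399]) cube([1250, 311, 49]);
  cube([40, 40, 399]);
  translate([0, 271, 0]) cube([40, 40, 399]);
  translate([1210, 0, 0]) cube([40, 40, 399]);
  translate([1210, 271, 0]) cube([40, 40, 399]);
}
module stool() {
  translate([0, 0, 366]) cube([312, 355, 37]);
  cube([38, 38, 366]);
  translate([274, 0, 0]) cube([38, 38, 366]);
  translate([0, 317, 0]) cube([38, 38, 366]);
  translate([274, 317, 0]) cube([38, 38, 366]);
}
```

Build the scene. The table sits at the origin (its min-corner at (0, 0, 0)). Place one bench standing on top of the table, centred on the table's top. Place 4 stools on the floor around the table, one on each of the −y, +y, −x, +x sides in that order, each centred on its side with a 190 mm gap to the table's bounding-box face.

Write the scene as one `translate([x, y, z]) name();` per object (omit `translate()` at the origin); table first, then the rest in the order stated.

table();
translate([82, 341, 769]) bench();
translate([551, -545, 0]) stool();
translate([551, 1183, 0]) stool();
translate([-502, 319, 0]) stool();
translate([1604, 319, 0]) stool();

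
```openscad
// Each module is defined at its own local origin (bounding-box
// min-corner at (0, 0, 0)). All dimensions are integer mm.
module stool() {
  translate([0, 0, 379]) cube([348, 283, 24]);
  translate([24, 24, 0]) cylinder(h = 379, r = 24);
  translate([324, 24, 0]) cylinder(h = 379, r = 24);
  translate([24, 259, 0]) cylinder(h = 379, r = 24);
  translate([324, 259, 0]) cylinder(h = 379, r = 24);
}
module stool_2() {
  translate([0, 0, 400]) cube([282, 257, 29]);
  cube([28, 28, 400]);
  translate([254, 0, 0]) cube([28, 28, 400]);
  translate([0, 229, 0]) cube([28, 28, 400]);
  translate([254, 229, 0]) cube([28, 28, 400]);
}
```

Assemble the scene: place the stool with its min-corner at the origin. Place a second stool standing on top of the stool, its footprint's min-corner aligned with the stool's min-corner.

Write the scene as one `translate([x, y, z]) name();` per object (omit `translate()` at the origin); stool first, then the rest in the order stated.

stool();
translate([0, 0, 403]) stool_2();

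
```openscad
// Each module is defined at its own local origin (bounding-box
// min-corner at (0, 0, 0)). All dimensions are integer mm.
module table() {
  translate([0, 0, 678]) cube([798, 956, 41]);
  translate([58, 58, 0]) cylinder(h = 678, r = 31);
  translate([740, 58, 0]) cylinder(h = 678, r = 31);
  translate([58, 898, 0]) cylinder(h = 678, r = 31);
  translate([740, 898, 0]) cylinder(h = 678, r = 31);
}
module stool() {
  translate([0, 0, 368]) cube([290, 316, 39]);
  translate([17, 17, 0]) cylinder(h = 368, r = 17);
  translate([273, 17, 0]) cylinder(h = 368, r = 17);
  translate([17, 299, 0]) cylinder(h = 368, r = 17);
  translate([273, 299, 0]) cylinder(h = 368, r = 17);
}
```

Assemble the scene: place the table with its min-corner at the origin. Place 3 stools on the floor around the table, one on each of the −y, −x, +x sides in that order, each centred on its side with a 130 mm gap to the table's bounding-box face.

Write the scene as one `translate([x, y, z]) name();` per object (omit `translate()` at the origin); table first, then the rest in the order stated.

table();
translate([254, -446, 0]) stool();
translate([-420, 320, 0]) stool();
translate([928, 320, 0]) stool();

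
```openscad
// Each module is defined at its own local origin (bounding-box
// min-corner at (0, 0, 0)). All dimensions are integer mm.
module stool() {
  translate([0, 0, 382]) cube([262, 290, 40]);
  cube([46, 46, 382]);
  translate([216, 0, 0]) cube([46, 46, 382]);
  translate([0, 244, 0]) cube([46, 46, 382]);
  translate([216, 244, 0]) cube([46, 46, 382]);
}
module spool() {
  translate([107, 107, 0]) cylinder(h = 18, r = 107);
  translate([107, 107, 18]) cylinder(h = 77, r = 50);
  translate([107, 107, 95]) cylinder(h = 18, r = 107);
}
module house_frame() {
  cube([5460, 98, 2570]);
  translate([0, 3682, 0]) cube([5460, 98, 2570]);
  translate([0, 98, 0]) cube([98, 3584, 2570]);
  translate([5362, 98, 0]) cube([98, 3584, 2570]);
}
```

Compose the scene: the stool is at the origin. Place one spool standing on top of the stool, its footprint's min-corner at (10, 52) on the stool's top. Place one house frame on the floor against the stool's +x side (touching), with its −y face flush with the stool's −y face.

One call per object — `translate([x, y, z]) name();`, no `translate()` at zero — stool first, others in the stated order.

stool();
translate([10, 52, 422]) spool();
translate([262, 0, 0]) house_frame();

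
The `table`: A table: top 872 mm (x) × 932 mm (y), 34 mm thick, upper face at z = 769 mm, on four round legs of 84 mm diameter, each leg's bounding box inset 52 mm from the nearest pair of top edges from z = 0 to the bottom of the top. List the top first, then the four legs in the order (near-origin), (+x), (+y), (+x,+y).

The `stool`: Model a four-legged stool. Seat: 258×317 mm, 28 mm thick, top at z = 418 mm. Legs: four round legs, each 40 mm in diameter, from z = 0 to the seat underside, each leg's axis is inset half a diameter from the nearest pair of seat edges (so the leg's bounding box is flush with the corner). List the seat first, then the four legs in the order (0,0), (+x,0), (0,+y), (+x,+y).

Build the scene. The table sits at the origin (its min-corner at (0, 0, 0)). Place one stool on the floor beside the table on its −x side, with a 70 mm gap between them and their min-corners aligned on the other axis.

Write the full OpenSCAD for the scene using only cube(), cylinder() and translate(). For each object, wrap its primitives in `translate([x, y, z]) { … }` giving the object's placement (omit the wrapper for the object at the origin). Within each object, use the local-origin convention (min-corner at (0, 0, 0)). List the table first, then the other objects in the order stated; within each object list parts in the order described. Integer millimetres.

translate([0, 0, 735]) cube([872, 932, 34]);
translate([94, 94, 0]) cylinder(h = 735, r = 42);
translate([778, 94, 0]) cylinder(h = 735, r = 42);
translate([94, 838, 0]) cylinder(h = 735, r = 42);
translate([778, 838, 0]) cylinder(h = 735, r = 42);
translate([-328, 0, 0]) {
  translate([0, 0, 390]) cube([258, 317, 28]);
  translate([20, 20, 0]) cylinder(h = 390, r = 20);
  translate([238, 20, 0]) cylinder(h = 390, r = 20);
  translate([20, 297, 0]) cylinder(h = 390, r = 20);
  translate([238, 297, 0]) cylinder(h = 390, r = 20);
}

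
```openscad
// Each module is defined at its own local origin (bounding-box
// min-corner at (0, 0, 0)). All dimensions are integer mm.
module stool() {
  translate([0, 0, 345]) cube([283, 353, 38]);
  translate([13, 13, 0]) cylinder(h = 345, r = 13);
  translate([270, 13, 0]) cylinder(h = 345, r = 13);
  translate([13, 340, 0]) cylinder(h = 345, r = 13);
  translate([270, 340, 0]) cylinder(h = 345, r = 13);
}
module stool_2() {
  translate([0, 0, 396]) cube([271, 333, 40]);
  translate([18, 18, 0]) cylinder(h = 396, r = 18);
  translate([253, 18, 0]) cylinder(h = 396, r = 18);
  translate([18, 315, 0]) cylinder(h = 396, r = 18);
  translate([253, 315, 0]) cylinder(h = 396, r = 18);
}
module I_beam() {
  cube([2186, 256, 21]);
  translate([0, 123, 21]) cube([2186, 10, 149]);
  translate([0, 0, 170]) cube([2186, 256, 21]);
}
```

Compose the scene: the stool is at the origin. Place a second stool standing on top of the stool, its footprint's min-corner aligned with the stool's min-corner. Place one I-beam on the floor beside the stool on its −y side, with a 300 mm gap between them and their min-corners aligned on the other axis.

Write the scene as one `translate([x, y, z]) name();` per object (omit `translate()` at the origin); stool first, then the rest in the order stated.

stool();
translate([0, 0, 383]) stool_2();
translate([0, -556, 0]) I_beam();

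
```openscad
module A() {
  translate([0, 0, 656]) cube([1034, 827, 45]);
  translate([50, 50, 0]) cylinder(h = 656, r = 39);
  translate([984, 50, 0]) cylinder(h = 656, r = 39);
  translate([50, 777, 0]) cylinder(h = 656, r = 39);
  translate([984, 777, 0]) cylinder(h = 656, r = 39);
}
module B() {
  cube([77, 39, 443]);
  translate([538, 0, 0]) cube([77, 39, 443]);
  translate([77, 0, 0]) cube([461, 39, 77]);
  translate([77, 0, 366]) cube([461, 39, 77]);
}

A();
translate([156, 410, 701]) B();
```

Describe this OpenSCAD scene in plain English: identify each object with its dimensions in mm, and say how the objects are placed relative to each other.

A is a rectangular dining table. The top is 1034×827×45 mm with its upper surface at z = 701 mm. It stands on four round legs of 78 mm diameter, each leg's bounding box inset 11 mm from the nearest pair of top edges, running from the floor to the underside of the top.

B is a rectangular picture frame lying in the x–z plane (depth along y). The opening is 461 mm wide (x) by 289 mm tall (z), surrounded by a border 77 mm wide on all four sides. The frame is 39 mm deep and is made of two full-height vertical stiles with two horizontal rails fitted between them.

The picture frame is on top of the table.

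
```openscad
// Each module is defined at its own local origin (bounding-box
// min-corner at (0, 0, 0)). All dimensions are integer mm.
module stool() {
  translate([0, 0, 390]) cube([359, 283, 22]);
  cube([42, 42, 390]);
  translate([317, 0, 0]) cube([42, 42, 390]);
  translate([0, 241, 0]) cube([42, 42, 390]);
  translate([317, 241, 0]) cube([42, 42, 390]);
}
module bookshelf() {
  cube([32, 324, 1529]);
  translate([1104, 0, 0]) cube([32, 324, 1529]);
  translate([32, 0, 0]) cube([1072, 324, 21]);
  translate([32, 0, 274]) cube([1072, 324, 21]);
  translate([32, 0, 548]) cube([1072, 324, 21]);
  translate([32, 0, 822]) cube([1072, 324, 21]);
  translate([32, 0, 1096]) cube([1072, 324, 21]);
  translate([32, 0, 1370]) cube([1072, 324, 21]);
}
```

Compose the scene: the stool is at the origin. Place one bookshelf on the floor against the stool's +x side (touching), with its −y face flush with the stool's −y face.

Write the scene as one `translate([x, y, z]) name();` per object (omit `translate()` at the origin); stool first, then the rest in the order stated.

stool();
translate([359, 0, 0]) bookshelf();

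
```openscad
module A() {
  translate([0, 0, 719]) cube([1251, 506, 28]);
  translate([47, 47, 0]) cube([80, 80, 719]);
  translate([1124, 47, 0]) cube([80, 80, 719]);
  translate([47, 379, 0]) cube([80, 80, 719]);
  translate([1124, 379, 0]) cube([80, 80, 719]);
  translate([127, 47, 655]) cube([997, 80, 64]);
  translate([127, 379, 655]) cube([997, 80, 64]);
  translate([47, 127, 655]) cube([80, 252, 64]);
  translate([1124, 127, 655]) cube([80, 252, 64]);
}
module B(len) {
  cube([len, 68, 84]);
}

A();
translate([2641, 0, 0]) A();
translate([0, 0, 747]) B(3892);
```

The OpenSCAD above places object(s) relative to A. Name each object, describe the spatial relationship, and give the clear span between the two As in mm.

Second table starts at x = 2641; first ends at x = 1251; clear span = 2641 − 1251 = 1390 mm.

A is a table. B is a beam. A beam spans the tops of two tables. The clear span between the two tables is 1390 mm.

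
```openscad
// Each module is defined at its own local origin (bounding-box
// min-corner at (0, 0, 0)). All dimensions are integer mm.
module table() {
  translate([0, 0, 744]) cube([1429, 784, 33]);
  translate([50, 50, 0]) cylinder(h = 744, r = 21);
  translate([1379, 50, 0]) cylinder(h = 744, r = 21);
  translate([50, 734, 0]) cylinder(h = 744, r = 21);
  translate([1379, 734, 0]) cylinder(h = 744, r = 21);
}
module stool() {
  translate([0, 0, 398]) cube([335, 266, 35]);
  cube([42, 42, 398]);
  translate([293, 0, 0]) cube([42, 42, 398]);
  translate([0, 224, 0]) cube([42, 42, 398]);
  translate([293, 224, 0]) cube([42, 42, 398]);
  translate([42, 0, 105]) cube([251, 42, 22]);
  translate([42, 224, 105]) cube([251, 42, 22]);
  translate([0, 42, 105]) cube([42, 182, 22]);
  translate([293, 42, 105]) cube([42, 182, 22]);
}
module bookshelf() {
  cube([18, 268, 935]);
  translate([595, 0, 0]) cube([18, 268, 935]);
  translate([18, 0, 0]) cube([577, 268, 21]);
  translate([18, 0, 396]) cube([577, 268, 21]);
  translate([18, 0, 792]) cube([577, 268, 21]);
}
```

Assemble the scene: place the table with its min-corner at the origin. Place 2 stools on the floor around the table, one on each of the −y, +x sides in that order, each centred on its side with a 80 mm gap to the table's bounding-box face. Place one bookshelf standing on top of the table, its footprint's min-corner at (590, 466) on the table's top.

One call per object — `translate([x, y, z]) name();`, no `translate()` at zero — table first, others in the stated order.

table();
translate([547, -346, 0]) stool();
translate([1509, 259, 0]) stool();
translate([590, 466, 777]) bookshelf();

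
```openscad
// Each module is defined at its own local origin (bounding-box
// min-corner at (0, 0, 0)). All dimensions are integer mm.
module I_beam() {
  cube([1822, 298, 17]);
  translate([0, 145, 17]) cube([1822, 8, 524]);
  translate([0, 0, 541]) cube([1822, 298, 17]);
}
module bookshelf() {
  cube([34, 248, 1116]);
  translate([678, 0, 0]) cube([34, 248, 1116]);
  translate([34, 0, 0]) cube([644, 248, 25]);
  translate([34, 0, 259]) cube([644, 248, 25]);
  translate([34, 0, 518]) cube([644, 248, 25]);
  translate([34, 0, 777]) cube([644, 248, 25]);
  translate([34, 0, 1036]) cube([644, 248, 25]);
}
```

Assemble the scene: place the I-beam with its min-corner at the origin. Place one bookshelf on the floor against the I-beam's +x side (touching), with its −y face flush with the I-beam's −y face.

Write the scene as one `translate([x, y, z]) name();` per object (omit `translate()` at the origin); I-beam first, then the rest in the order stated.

I_beam();
translate([1822, 0, 0]) bookshelf();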